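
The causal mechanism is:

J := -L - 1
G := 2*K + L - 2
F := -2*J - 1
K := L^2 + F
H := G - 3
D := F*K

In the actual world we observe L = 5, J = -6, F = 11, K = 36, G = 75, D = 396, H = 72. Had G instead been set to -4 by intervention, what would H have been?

-7

Under do(G=-4), the mechanism G := 2*K + L - 2 is discarded; G is fixed at -4.
H = G - 3  [with G=-4]  = -7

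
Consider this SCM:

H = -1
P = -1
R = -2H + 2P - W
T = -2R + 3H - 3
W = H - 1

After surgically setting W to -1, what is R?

1

The intervention breaks the incoming arrows to W: W = H - 1 no longer applies, and W = -1.
R = -2H + 2P - W  [with H=-1, P=-1, W=-1]  = 1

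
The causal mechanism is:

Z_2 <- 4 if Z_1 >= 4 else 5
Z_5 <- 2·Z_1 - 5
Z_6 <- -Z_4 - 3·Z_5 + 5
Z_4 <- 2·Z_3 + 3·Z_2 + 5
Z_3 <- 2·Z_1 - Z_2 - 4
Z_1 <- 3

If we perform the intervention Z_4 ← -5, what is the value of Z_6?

7

Under do(Z_4=-5), the mechanism Z_4 <- 2·Z_3 + 3·Z_2 + 5 is discarded; Z_4 is fixed at -5.
Z_5 = 2·Z_1 - 5  [with Z_1=3]  = 1
Z_6 = -Z_4 - 3·Z_5 + 5  [with Z_4=-5, Z_5=1]  = 7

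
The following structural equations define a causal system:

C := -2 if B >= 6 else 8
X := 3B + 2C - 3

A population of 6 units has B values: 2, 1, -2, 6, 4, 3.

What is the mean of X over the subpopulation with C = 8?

Observing C=8 restricts to units where C's equation naturally yields 8: B ∈ {2, 1, -2, 4, 3}. In that subpopulation X = 19, 16, 7, 25, 22, mean 17.8.

17.8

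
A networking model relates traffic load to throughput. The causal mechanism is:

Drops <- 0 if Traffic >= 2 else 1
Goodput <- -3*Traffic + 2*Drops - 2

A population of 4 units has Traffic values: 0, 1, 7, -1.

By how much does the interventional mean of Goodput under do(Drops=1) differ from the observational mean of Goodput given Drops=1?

-5.25

Every unit gets Drops=1 under the intervention. Goodput values become 0, -3, -21, 3; E[Goodput|do(Drops=1)] = -5.25.
Conditioning on Drops=1 selects the 3 unit(s) with Traffic ∈ {0, 1, -1}. Their Goodput values: 0, -3, 3. Mean = 0.
Difference = -5.25 − 0 = -5.25.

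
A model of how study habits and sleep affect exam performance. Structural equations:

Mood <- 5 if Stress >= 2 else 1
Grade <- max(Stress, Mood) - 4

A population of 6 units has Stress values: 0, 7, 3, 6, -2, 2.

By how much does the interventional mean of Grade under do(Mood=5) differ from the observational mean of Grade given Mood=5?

Under do(Mood=5), Mood's equation is replaced by Mood=5 for every unit. Per-unit Grade: 1, 3, 1, 2, 1, 1. Mean = 1.5.
E[Grade|Mood=5] averages over only the 4 units with Mood=5 (Stress = 7, 3, 6, 2): Grade = 3, 1, 2, 1, mean 1.75.
Difference = 1.5 − 1.75 = -0.25.

-0.25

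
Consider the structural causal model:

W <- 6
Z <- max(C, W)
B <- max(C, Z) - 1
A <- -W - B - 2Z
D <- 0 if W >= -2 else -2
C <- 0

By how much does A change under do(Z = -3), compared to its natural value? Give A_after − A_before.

The intervention breaks the incoming arrows to Z: Z <- max(C, W) no longer applies, and Z = -3.
B = max(C, Z) - 1  [with C=0, Z=-3]  = -1
A = -W - B - 2Z  [with W=6, B=-1, Z=-3]  = 1
Without intervention: Z = max(C, W)  [with C=0, W=6]  = 6; B = max(C, Z) - 1  [with C=0, Z=6]  = 5; A = -W - B - 2Z  [with W=6, B=5, Z=6]  = -23.
Change = 1 − (-23) = 24.

24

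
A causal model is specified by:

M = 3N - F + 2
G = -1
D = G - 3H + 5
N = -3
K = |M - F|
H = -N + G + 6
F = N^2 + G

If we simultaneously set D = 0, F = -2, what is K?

Setting D = 0, F = -2 by intervention discards those variables' equations.
M = 3N - F + 2  [with N=-3, F=-2]  = -5
K = |M - F|  [with M=-5, F=-2]  = 3

3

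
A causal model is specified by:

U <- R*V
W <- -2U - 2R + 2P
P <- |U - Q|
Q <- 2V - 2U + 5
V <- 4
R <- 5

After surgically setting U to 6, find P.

5

do(U=6) replaces the equation U <- R*V with the constant U = 6.
Q = 2V - 2U + 5  [with V=4, U=6]  = 1
P = |U - Q|  [with U=6, Q=1]  = 5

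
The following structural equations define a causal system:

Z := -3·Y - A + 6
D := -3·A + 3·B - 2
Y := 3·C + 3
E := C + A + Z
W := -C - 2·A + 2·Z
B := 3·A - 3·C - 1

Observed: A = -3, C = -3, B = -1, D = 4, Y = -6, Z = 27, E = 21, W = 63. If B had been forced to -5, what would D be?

-8

The intervention breaks the incoming arrows to B: B := 3·A - 3·C - 1 no longer applies, and B = -5.
D = -3·A + 3·B - 2  [with A=-3, B=-5]  = -8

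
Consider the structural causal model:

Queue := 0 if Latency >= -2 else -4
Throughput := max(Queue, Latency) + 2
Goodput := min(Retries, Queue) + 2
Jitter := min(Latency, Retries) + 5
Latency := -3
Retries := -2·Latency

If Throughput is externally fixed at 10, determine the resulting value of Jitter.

The intervention breaks the incoming arrows to Throughput: Throughput := max(Queue, Latency) + 2 no longer applies, and Throughput = 10.
Since Jitter is not a descendant of the intervened variable, it is unaffected.
Retries = -2·Latency  [with Latency=-3]  = 6
Jitter = min(Latency, Retries) + 5  [with Latency=-3, Retries=6]  = 2

2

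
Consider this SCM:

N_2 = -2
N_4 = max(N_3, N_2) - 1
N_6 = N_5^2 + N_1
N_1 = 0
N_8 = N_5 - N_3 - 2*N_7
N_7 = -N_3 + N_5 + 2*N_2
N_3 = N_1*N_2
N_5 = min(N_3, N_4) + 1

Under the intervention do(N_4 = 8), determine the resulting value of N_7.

The intervention breaks the incoming arrows to N_4: N_4 = max(N_3, N_2) - 1 no longer applies, and N_4 = 8.
N_3 = N_1*N_2  [with N_1=0, N_2=-2]  = 0
N_5 = min(N_3, N_4) + 1  [with N_3=0, N_4=8]  = 1
N_7 = -N_3 + N_5 + 2*N_2  [with N_3=0, N_5=1, N_2=-2]  = -3

-3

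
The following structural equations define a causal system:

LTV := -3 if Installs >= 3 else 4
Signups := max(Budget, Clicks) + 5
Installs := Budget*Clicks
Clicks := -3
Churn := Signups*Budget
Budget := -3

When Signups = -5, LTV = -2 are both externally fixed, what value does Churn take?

Setting Signups = -5, LTV = -2 by intervention discards those variables' equations.
Churn = Signups*Budget  [with Signups=-5, Budget=-3]  = 15

15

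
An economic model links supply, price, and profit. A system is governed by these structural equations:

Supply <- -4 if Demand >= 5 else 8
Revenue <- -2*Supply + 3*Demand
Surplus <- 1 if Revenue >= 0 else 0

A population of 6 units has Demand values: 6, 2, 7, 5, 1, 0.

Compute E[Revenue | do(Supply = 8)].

Under do(Supply=8), Supply's equation is replaced by Supply=8 for every unit. Per-unit Revenue: 2, -10, 5, -1, -13, -16. Mean = -5.5.

-5.5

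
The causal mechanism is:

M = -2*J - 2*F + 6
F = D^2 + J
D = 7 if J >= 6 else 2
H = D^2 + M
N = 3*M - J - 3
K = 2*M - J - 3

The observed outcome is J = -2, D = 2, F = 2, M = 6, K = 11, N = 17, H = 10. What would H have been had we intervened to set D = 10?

Under do(D=10), the mechanism D = 7 if J >= 6 else 2 is discarded; D is fixed at 10.
F = D^2 + J  [with D=10, J=-2]  = 98
M = -2*J - 2*F + 6  [with J=-2, F=98]  = -186
H = D^2 + M  [with D=10, M=-186]  = -86

-86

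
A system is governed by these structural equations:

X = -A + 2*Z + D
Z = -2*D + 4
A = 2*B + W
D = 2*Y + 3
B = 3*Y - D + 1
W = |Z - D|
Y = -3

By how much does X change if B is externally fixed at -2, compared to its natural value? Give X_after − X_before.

The intervention breaks the incoming arrows to B: B = 3*Y - D + 1 no longer applies, and B = -2.
D = 2*Y + 3  [with Y=-3]  = -3
Z = -2*D + 4  [with D=-3]  = 10
W = |Z - D|  [with Z=10, D=-3]  = 13
A = 2*B + W  [with B=-2, W=13]  = 9
X = -A + 2*Z + D  [with A=9, Z=10, D=-3]  = 8
Without intervention: D = 2*Y + 3  [with Y=-3]  = -3; B = 3*Y - D + 1  [with Y=-3, D=-3]  = -5; Z = -2*D + 4  [with D=-3]  = 10; W = |Z - D|  [with Z=10, D=-3]  = 13; A = 2*B + W  [with B=-5, W=13]  = 3; X = -A + 2*Z + D  [with A=3, Z=10, D=-3]  = 14.
Change = 8 − 14 = -6.

-6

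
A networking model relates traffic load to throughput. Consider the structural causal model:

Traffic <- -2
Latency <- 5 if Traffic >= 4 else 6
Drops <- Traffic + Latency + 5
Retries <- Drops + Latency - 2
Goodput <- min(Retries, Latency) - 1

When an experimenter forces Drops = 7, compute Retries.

11

The intervention breaks the incoming arrows to Drops: Drops <- Traffic + Latency + 5 no longer applies, and Drops = 7.
Latency = 5 if Traffic >= 4 else 6  [with Traffic=-2]  = 6
Retries = Drops + Latency - 2  [with Drops=7, Latency=6]  = 11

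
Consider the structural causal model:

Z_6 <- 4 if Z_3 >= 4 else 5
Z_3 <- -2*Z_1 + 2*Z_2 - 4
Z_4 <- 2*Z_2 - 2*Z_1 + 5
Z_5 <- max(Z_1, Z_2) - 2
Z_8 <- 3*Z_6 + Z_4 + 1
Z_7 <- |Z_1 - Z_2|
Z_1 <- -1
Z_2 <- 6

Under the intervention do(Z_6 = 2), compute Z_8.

Intervening sets Z_6 = 2 and removes its equation (Z_6 <- 4 if Z_3 >= 4 else 5).
Z_4 = 2*Z_2 - 2*Z_1 + 5  [with Z_2=6, Z_1=-1]  = 19
Z_8 = 3*Z_6 + Z_4 + 1  [with Z_6=2, Z_4=19]  = 26

26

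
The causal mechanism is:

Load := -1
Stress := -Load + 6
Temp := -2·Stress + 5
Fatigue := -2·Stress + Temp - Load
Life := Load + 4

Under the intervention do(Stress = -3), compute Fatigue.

Under do(Stress=-3), the mechanism Stress := -Load + 6 is discarded; Stress is fixed at -3.
Temp = -2·Stress + 5  [with Stress=-3]  = 11
Fatigue = -2·Stress + Temp - Load  [with Stress=-3, Temp=11, Load=-1]  = 18

18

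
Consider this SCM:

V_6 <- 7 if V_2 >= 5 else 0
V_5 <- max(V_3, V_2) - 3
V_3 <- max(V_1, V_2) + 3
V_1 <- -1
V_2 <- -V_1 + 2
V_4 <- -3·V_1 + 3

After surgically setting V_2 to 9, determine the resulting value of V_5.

9

do(V_2=9) replaces the equation V_2 <- -V_1 + 2 with the constant V_2 = 9.
V_3 = max(V_1, V_2) + 3  [with V_1=-1, V_2=9]  = 12
V_5 = max(V_3, V_2) - 3  [with V_3=12, V_2=9]  = 9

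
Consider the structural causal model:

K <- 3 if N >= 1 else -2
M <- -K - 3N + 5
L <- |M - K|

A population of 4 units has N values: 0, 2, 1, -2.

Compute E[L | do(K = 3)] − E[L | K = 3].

-1.25

Every unit gets K=3 under the intervention. L values become 1, 7, 4, 5; E[L|do(K=3)] = 4.25.
E[L|K=3] averages over only the 2 units with K=3 (N = 2, 1): L = 7, 4, mean 5.5.
Difference = 4.25 − 5.5 = -1.25.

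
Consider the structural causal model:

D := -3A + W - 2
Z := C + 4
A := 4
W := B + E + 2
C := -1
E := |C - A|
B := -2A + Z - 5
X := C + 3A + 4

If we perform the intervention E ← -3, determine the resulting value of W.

-11

Under do(E=-3), the mechanism E := |C - A| is discarded; E is fixed at -3.
Z = C + 4  [with C=-1]  = 3
B = -2A + Z - 5  [with A=4, Z=3]  = -10
W = B + E + 2  [with B=-10, E=-3]  = -11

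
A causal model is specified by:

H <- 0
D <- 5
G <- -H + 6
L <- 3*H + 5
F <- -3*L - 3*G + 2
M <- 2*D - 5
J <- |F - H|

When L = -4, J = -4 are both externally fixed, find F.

Setting L = -4, J = -4 by intervention discards those variables' equations.
G = -H + 6  [with H=0]  = 6
F = -3*L - 3*G + 2  [with L=-4, G=6]  = -4

-4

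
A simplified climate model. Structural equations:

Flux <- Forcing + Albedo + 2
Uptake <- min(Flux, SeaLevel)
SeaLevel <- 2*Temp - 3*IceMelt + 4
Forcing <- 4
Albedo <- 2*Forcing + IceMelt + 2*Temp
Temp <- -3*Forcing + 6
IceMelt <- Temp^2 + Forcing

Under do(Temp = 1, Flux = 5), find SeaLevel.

-9

Setting Temp = 1, Flux = 5 by intervention discards those variables' equations.
IceMelt = Temp^2 + Forcing  [with Temp=1, Forcing=4]  = 5
SeaLevel = 2*Temp - 3*IceMelt + 4  [with Temp=1, IceMelt=5]  = -9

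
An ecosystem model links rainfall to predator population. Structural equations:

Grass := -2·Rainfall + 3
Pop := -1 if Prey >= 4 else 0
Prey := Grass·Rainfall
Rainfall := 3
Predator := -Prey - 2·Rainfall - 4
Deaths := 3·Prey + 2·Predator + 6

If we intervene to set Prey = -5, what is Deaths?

do(Prey=-5) replaces the equation Prey := Grass·Rainfall with the constant Prey = -5.
Predator = -Prey - 2·Rainfall - 4  [with Prey=-5, Rainfall=3]  = -5
Deaths = 3·Prey + 2·Predator + 6  [with Prey=-5, Predator=-5]  = -19

-19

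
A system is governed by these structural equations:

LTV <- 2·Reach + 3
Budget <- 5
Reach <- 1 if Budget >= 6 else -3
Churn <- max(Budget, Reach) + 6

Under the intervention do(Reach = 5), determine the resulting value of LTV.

13

Under do(Reach=5), the mechanism Reach <- 1 if Budget >= 6 else -3 is discarded; Reach is fixed at 5.
LTV = 2·Reach + 3  [with Reach=5]  = 13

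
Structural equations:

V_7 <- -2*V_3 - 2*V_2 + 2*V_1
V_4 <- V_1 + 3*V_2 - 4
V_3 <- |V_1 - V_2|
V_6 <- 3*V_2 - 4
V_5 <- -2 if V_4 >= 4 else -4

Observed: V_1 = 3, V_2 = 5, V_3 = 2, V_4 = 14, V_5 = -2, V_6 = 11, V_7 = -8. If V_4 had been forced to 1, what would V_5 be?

-4

Intervening sets V_4 = 1 and removes its equation (V_4 <- V_1 + 3*V_2 - 4).
V_5 = -2 if V_4 >= 4 else -4  [with V_4=1]  = -4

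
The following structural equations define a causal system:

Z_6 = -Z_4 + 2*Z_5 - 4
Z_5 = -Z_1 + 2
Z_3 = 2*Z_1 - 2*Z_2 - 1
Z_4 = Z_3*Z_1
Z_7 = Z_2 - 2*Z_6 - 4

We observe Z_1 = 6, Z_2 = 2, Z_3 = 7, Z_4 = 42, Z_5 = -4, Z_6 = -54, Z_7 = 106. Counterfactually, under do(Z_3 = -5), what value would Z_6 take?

18

The intervention breaks the incoming arrows to Z_3: Z_3 = 2*Z_1 - 2*Z_2 - 1 no longer applies, and Z_3 = -5.
Z_4 = Z_3*Z_1  [with Z_3=-5, Z_1=6]  = -30
Z_5 = -Z_1 + 2  [with Z_1=6]  = -4
Z_6 = -Z_4 + 2*Z_5 - 4  [with Z_4=-30, Z_5=-4]  = 18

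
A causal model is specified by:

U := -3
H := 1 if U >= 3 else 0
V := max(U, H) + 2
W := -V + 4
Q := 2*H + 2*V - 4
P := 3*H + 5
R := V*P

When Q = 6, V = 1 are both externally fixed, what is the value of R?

5

The joint intervention fixes Q = 6, V = 1, removing each variable's own equation.
H = 1 if U >= 3 else 0  [with U=-3]  = 0
P = 3*H + 5  [with H=0]  = 5
R = V*P  [with V=1, P=5]  = 5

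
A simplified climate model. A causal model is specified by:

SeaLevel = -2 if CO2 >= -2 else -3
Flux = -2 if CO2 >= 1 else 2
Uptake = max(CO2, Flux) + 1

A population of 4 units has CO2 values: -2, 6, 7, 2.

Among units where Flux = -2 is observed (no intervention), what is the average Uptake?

Observing Flux=-2 restricts to units where Flux's equation naturally yields -2: CO2 ∈ {6, 7, 2}. In that subpopulation Uptake = 7, 8, 3, mean 6.

6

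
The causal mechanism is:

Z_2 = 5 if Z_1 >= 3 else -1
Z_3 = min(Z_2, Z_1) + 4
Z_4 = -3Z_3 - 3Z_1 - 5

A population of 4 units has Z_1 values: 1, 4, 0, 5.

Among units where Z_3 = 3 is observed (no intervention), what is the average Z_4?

Observing Z_3=3 restricts to units where Z_3's equation naturally yields 3: Z_1 ∈ {1, 0}. In that subpopulation Z_4 = -17, -14, mean -15.5.

-15.5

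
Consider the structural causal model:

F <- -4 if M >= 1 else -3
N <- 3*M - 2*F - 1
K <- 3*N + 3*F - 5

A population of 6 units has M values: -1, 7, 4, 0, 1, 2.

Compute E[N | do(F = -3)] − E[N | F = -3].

The intervention sets F=-3 in all 6 units regardless of M. Recomputing N per unit gives 2, 26, 17, 5, 8, 11; average 11.5.
Observing F=-3 restricts to units where F's equation naturally yields -3: M ∈ {-1, 0}. In that subpopulation N = 2, 5, mean 3.5.
Difference = 11.5 − 3.5 = 8.

8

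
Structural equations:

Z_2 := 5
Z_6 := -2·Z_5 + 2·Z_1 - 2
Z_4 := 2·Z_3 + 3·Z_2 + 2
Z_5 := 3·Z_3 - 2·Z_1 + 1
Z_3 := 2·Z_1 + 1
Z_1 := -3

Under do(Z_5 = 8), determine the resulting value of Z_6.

The intervention breaks the incoming arrows to Z_5: Z_5 := 3·Z_3 - 2·Z_1 + 1 no longer applies, and Z_5 = 8.
Z_6 = -2·Z_5 + 2·Z_1 - 2  [with Z_5=8, Z_1=-3]  = -24

-24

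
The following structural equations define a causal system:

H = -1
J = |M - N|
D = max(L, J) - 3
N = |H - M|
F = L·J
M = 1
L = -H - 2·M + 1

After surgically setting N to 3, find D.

-1

The intervention breaks the incoming arrows to N: N = |H - M| no longer applies, and N = 3.
J = |M - N|  [with M=1, N=3]  = 2
L = -H - 2·M + 1  [with H=-1, M=1]  = 0
D = max(L, J) - 3  [with L=0, J=2]  = -1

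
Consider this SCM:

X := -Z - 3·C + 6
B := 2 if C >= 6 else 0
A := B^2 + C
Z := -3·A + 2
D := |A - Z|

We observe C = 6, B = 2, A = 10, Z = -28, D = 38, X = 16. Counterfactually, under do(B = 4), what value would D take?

86

do(B=4) replaces the equation B := 2 if C >= 6 else 0 with the constant B = 4.
A = B^2 + C  [with B=4, C=6]  = 22
Z = -3·A + 2  [with A=22]  = -64
D = |A - Z|  [with A=22, Z=-64]  = 86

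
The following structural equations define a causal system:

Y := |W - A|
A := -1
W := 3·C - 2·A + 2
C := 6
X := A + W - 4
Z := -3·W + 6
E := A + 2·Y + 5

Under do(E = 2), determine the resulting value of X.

17

Under do(E=2), the mechanism E := A + 2·Y + 5 is discarded; E is fixed at 2.
Since X is not a descendant of the intervened variable, it is unaffected.
W = 3·C - 2·A + 2  [with C=6, A=-1]  = 22
X = A + W - 4  [with A=-1, W=22]  = 17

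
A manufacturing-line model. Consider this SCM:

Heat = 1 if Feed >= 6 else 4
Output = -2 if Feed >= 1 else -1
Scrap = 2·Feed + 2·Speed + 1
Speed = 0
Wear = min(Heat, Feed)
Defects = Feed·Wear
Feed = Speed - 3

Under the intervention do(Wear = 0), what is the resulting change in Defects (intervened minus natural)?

-9

Intervening sets Wear = 0 and removes its equation (Wear = min(Heat, Feed)).
Feed = Speed - 3  [with Speed=0]  = -3
Defects = Feed·Wear  [with Feed=-3, Wear=0]  = 0
Without intervention: Feed = Speed - 3  [with Speed=0]  = -3; Heat = 1 if Feed >= 6 else 4  [with Feed=-3]  = 4; Wear = min(Heat, Feed)  [with Heat=4, Feed=-3]  = -3; Defects = Feed·Wear  [with Feed=-3, Wear=-3]  = 9.
Change = 0 − 9 = -9.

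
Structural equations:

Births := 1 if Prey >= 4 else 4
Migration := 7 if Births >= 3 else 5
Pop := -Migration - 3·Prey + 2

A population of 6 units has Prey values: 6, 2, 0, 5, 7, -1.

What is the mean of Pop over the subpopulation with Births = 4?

-6

Observing Births=4 restricts to units where Births's equation naturally yields 4: Prey ∈ {2, 0, -1}. In that subpopulation Pop = -11, -5, -2, mean -6.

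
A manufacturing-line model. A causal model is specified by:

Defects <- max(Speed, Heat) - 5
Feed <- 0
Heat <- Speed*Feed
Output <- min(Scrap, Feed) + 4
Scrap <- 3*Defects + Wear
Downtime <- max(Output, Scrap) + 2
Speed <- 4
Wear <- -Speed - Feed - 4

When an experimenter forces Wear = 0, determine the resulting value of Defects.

-1

Intervening sets Wear = 0 and removes its equation (Wear <- -Speed - Feed - 4).
No directed path runs from Wear to Defects, so Defects keeps its natural value.
Heat = Speed*Feed  [with Speed=4, Feed=0]  = 0
Defects = max(Speed, Heat) - 5  [with Speed=4, Heat=0]  = -1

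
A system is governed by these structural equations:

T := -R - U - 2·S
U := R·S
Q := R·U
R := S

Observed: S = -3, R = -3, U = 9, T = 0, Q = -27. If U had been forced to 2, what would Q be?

-6

do(U=2) replaces the equation U := R·S with the constant U = 2.
R = S  [with S=-3]  = -3
Q = R·U  [with R=-3, U=2]  = -6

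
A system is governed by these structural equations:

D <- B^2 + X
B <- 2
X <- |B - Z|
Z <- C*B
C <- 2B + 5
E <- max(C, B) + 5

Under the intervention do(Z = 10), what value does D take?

The intervention breaks the incoming arrows to Z: Z <- C*B no longer applies, and Z = 10.
X = |B - Z|  [with B=2, Z=10]  = 8
D = B^2 + X  [with B=2, X=8]  = 12

12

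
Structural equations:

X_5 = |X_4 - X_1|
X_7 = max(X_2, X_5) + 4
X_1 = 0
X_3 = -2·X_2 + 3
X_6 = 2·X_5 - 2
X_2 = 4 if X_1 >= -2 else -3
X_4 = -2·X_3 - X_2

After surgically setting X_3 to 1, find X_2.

4

Under do(X_3=1), the mechanism X_3 = -2·X_2 + 3 is discarded; X_3 is fixed at 1.
Since X_2 is not a descendant of the intervened variable, it is unaffected.
X_2 = 4 if X_1 >= -2 else -3  [with X_1=0]  = 4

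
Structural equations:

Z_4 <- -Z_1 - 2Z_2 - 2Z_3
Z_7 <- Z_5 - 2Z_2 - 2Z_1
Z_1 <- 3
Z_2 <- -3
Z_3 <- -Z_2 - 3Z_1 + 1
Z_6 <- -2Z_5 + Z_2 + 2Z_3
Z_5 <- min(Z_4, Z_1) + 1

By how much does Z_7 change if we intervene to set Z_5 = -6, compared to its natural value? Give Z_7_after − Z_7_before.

-10

Under do(Z_5=-6), the mechanism Z_5 <- min(Z_4, Z_1) + 1 is discarded; Z_5 is fixed at -6.
Z_7 = Z_5 - 2Z_2 - 2Z_1  [with Z_5=-6, Z_2=-3, Z_1=3]  = -6
Without intervention: Z_3 = -Z_2 - 3Z_1 + 1  [with Z_2=-3, Z_1=3]  = -5; Z_4 = -Z_1 - 2Z_2 - 2Z_3  [with Z_1=3, Z_2=-3, Z_3=-5]  = 13; Z_5 = min(Z_4, Z_1) + 1  [with Z_4=13, Z_1=3]  = 4; Z_7 = Z_5 - 2Z_2 - 2Z_1  [with Z_5=4, Z_2=-3, Z_1=3]  = 4.
Change = -6 − 4 = -10.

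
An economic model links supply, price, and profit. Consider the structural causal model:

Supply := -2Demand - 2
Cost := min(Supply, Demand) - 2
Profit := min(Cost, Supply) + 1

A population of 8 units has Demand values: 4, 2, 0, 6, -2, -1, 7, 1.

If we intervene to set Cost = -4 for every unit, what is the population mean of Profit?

Under do(Cost=-4), Cost's equation is replaced by Cost=-4 for every unit. Per-unit Profit: -9, -5, -3, -13, -3, -3, -15, -3. Mean = -6.75.

-6.75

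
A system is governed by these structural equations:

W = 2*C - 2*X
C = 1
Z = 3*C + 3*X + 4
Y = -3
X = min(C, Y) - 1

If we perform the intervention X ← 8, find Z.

31

The intervention breaks the incoming arrows to X: X = min(C, Y) - 1 no longer applies, and X = 8.
Z = 3*C + 3*X + 4  [with C=1, X=8]  = 31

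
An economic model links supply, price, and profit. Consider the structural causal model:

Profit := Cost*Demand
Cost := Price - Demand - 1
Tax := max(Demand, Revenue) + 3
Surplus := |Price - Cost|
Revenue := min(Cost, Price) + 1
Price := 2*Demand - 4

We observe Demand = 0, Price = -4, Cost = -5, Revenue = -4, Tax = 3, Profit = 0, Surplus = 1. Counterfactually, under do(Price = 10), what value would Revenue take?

Under do(Price=10), the mechanism Price := 2*Demand - 4 is discarded; Price is fixed at 10.
Cost = Price - Demand - 1  [with Price=10, Demand=0]  = 9
Revenue = min(Cost, Price) + 1  [with Cost=9, Price=10]  = 10

10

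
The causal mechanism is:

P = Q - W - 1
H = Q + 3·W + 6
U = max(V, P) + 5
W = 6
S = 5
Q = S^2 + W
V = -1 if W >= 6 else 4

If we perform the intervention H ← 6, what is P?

24

do(H=6) replaces the equation H = Q + 3·W + 6 with the constant H = 6.
No directed path runs from H to P, so P keeps its natural value.
Q = S^2 + W  [with S=5, W=6]  = 31
P = Q - W - 1  [with Q=31, W=6]  = 24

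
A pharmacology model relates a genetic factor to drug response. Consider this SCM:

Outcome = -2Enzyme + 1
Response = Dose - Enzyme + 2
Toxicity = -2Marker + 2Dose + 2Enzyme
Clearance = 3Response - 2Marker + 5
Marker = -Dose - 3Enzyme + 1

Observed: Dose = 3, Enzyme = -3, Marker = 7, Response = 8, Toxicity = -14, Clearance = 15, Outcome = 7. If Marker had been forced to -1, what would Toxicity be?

2

do(Marker=-1) replaces the equation Marker = -Dose - 3Enzyme + 1 with the constant Marker = -1.
Toxicity = -2Marker + 2Dose + 2Enzyme  [with Marker=-1, Dose=3, Enzyme=-3]  = 2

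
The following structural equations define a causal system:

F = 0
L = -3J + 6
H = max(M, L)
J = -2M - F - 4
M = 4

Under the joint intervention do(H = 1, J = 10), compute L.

-24

Under do(H = 1, J = 10), each intervened variable's structural equation is replaced by its fixed value.
L = -3J + 6  [with J=10]  = -24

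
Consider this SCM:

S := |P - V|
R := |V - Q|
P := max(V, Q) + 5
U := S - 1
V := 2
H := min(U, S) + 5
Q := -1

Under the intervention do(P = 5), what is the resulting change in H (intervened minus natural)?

The intervention breaks the incoming arrows to P: P := max(V, Q) + 5 no longer applies, and P = 5.
S = |P - V|  [with P=5, V=2]  = 3
U = S - 1  [with S=3]  = 2
H = min(U, S) + 5  [with U=2, S=3]  = 7
Without intervention: P = max(V, Q) + 5  [with V=2, Q=-1]  = 7; S = |P - V|  [with P=7, V=2]  = 5; U = S - 1  [with S=5]  = 4; H = min(U, S) + 5  [with U=4, S=5]  = 9.
Change = 7 − 9 = -2.

-2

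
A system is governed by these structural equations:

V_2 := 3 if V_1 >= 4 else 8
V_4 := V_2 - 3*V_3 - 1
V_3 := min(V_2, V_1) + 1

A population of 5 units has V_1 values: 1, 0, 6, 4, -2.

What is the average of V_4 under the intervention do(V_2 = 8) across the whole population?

-1.4

Every unit gets V_2=8 under the intervention. V_4 values become 1, 4, -14, -8, 10; E[V_4|do(V_2=8)] = -1.4.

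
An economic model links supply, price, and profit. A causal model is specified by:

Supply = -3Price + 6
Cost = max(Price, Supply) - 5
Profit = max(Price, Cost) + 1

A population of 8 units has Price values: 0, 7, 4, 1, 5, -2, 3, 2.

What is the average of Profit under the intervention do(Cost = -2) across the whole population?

3.5

The intervention sets Cost=-2 in all 8 units regardless of Price. Recomputing Profit per unit gives 1, 8, 5, 2, 6, -1, 4, 3; average 3.5.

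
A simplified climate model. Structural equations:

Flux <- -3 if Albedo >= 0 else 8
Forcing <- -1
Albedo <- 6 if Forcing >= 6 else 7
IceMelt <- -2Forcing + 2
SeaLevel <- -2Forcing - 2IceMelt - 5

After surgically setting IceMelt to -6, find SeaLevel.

Under do(IceMelt=-6), the mechanism IceMelt <- -2Forcing + 2 is discarded; IceMelt is fixed at -6.
SeaLevel = -2Forcing - 2IceMelt - 5  [with Forcing=-1, IceMelt=-6]  = 9

9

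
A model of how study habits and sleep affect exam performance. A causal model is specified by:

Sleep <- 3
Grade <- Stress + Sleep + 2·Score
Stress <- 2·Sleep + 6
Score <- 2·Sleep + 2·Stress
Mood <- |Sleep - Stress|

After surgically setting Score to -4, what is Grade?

7

do(Score=-4) replaces the equation Score <- 2·Sleep + 2·Stress with the constant Score = -4.
Stress = 2·Sleep + 6  [with Sleep=3]  = 12
Grade = Stress + Sleep + 2·Score  [with Stress=12, Sleep=3, Score=-4]  = 7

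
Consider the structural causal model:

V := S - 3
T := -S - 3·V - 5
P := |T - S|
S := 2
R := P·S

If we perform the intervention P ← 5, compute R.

10

Intervening sets P = 5 and removes its equation (P := |T - S|).
R = P·S  [with P=5, S=2]  = 10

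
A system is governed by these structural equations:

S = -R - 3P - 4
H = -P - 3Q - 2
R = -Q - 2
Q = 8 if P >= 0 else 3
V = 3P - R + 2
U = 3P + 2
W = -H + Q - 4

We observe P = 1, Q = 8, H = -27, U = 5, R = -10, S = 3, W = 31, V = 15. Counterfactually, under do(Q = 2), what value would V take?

9

do(Q=2) replaces the equation Q = 8 if P >= 0 else 3 with the constant Q = 2.
R = -Q - 2  [with Q=2]  = -4
V = 3P - R + 2  [with P=1, R=-4]  = 9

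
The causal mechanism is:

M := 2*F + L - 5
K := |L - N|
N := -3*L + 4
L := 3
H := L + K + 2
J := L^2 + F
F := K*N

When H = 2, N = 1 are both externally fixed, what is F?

2

Under do(H = 2, N = 1), each intervened variable's structural equation is replaced by its fixed value.
K = |L - N|  [with L=3, N=1]  = 2
F = K*N  [with K=2, N=1]  = 2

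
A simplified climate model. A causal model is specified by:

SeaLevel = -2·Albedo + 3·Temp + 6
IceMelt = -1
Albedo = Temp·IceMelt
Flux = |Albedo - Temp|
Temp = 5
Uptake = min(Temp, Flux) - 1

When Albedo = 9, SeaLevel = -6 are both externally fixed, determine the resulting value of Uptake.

3

Setting Albedo = 9, SeaLevel = -6 by intervention discards those variables' equations.
Flux = |Albedo - Temp|  [with Albedo=9, Temp=5]  = 4
Uptake = min(Temp, Flux) - 1  [with Temp=5, Flux=4]  = 3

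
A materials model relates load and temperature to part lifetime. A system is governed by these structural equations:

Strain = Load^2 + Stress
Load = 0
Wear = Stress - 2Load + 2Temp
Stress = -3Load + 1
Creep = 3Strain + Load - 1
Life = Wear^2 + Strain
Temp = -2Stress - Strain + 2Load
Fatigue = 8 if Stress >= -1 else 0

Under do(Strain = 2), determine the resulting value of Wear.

The intervention breaks the incoming arrows to Strain: Strain = Load^2 + Stress no longer applies, and Strain = 2.
Stress = -3Load + 1  [with Load=0]  = 1
Temp = -2Stress - Strain + 2Load  [with Stress=1, Strain=2, Load=0]  = -4
Wear = Stress - 2Load + 2Temp  [with Stress=1, Load=0, Temp=-4]  = -7

-7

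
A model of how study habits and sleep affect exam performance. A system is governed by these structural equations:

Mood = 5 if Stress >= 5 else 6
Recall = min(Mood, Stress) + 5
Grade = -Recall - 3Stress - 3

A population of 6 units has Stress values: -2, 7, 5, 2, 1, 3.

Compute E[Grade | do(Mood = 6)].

The intervention sets Mood=6 in all 6 units regardless of Stress. Recomputing Grade per unit gives 0, -35, -28, -16, -12, -20; average -18.5.

-18.5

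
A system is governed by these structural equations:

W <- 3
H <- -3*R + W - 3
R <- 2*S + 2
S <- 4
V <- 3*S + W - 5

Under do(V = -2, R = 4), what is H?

Under do(V = -2, R = 4), each intervened variable's structural equation is replaced by its fixed value.
H = -3*R + W - 3  [with R=4, W=3]  = -12

-12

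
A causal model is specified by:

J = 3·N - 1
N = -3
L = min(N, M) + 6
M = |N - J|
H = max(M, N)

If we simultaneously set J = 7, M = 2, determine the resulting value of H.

2

Setting J = 7, M = 2 by intervention discards those variables' equations.
H = max(M, N)  [with M=2, N=-3]  = 2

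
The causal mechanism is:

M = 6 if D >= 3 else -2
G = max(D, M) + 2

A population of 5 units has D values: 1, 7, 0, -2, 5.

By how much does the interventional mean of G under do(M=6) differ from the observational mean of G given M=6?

-0.3

The intervention sets M=6 in all 5 units regardless of D. Recomputing G per unit gives 8, 9, 8, 8, 8; average 8.2.
E[G|M=6] averages over only the 2 units with M=6 (D = 7, 5): G = 9, 8, mean 8.5.
Difference = 8.2 − 8.5 = -0.3.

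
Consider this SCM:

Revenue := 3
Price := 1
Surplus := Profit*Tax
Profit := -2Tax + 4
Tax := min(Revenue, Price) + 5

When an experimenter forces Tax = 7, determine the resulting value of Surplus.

do(Tax=7) replaces the equation Tax := min(Revenue, Price) + 5 with the constant Tax = 7.
Profit = -2Tax + 4  [with Tax=7]  = -10
Surplus = Profit*Tax  [with Profit=-10, Tax=7]  = -70

-70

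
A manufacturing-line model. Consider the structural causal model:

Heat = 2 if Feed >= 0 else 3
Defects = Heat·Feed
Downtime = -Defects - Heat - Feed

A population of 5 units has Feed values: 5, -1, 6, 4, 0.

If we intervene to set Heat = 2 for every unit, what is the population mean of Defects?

5.6

The intervention sets Heat=2 in all 5 units regardless of Feed. Recomputing Defects per unit gives 10, -2, 12, 8, 0; average 5.6.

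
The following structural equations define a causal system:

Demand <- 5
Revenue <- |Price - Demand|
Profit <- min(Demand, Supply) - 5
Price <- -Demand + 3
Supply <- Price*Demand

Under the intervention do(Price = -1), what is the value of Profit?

-10

do(Price=-1) replaces the equation Price <- -Demand + 3 with the constant Price = -1.
Supply = Price*Demand  [with Price=-1, Demand=5]  = -5
Profit = min(Demand, Supply) - 5  [with Demand=5, Supply=-5]  = -10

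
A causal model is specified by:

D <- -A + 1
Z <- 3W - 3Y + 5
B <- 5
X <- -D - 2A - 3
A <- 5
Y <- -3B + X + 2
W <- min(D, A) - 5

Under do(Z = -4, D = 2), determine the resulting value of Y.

-28

Setting Z = -4, D = 2 by intervention discards those variables' equations.
X = -D - 2A - 3  [with D=2, A=5]  = -15
Y = -3B + X + 2  [with B=5, X=-15]  = -28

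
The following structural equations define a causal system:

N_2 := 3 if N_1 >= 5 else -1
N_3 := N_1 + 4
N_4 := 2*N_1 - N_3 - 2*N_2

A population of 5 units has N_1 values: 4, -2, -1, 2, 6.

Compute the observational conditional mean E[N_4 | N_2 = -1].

-1.25

Observing N_2=-1 restricts to units where N_2's equation naturally yields -1: N_1 ∈ {4, -2, -1, 2}. In that subpopulation N_4 = 2, -4, -3, 0, mean -1.25.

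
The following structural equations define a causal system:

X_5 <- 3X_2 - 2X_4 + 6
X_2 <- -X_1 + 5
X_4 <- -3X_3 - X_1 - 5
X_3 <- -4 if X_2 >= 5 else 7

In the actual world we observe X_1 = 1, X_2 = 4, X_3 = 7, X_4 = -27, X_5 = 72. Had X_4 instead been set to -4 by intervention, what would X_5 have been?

26

Intervening sets X_4 = -4 and removes its equation (X_4 <- -3X_3 - X_1 - 5).
X_2 = -X_1 + 5  [with X_1=1]  = 4
X_5 = 3X_2 - 2X_4 + 6  [with X_2=4, X_4=-4]  = 26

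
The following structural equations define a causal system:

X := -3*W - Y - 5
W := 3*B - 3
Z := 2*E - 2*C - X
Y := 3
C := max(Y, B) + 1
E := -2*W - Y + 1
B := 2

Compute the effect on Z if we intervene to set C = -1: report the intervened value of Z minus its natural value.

10

The intervention breaks the incoming arrows to C: C := max(Y, B) + 1 no longer applies, and C = -1.
W = 3*B - 3  [with B=2]  = 3
E = -2*W - Y + 1  [with W=3, Y=3]  = -8
X = -3*W - Y - 5  [with W=3, Y=3]  = -17
Z = 2*E - 2*C - X  [with E=-8, C=-1, X=-17]  = 3
Without intervention: C = max(Y, B) + 1  [with Y=3, B=2]  = 4; W = 3*B - 3  [with B=2]  = 3; E = -2*W - Y + 1  [with W=3, Y=3]  = -8; X = -3*W - Y - 5  [with W=3, Y=3]  = -17; Z = 2*E - 2*C - X  [with E=-8, C=4, X=-17]  = -7.
Change = 3 − (-7) = 10.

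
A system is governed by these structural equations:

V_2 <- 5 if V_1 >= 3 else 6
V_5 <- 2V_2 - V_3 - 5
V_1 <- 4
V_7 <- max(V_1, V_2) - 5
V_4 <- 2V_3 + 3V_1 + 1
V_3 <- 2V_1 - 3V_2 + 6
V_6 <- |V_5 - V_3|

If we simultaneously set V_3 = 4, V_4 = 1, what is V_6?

Setting V_3 = 4, V_4 = 1 by intervention discards those variables' equations.
V_2 = 5 if V_1 >= 3 else 6  [with V_1=4]  = 5
V_5 = 2V_2 - V_3 - 5  [with V_2=5, V_3=4]  = 1
V_6 = |V_5 - V_3|  [with V_5=1, V_3=4]  = 3

3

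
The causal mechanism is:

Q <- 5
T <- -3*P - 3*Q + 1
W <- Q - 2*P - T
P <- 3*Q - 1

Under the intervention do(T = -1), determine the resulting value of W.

The intervention breaks the incoming arrows to T: T <- -3*P - 3*Q + 1 no longer applies, and T = -1.
P = 3*Q - 1  [with Q=5]  = 14
W = Q - 2*P - T  [with Q=5, P=14, T=-1]  = -22

-22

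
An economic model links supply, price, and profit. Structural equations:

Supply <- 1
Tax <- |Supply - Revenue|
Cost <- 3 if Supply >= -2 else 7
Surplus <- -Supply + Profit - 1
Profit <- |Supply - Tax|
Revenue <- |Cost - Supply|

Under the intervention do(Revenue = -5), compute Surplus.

3

The intervention breaks the incoming arrows to Revenue: Revenue <- |Cost - Supply| no longer applies, and Revenue = -5.
Tax = |Supply - Revenue|  [with Supply=1, Revenue=-5]  = 6
Profit = |Supply - Tax|  [with Supply=1, Tax=6]  = 5
Surplus = -Supply + Profit - 1  [with Supply=1, Profit=5]  = 3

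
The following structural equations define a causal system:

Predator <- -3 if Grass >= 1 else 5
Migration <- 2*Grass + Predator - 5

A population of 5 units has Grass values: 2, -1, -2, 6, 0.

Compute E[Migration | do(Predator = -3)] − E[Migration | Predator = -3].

-6

Every unit gets Predator=-3 under the intervention. Migration values become -4, -10, -12, 4, -8; E[Migration|do(Predator=-3)] = -6.
Conditioning on Predator=-3 selects the 2 unit(s) with Grass ∈ {2, 6}. Their Migration values: -4, 4. Mean = 0.
Difference = -6 − 0 = -6.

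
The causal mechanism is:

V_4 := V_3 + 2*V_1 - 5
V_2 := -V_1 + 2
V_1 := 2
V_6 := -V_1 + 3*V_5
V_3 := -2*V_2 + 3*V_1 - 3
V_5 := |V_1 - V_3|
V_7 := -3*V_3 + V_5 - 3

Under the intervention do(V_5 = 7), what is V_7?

Under do(V_5=7), the mechanism V_5 := |V_1 - V_3| is discarded; V_5 is fixed at 7.
V_2 = -V_1 + 2  [with V_1=2]  = 0
V_3 = -2*V_2 + 3*V_1 - 3  [with V_2=0, V_1=2]  = 3
V_7 = -3*V_3 + V_5 - 3  [with V_3=3, V_5=7]  = -5

-5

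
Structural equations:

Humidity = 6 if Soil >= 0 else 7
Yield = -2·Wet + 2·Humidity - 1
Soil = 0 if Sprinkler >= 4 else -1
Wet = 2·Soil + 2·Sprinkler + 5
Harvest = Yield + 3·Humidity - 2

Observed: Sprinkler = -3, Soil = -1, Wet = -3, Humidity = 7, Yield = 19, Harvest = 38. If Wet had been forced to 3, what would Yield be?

do(Wet=3) replaces the equation Wet = 2·Soil + 2·Sprinkler + 5 with the constant Wet = 3.
Soil = 0 if Sprinkler >= 4 else -1  [with Sprinkler=-3]  = -1
Humidity = 6 if Soil >= 0 else 7  [with Soil=-1]  = 7
Yield = -2·Wet + 2·Humidity - 1  [with Wet=3, Humidity=7]  = 7

7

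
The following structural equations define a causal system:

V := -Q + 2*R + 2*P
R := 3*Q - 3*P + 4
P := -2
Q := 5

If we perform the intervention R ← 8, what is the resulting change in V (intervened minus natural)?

The intervention breaks the incoming arrows to R: R := 3*Q - 3*P + 4 no longer applies, and R = 8.
V = -Q + 2*R + 2*P  [with Q=5, R=8, P=-2]  = 7
Without intervention: R = 3*Q - 3*P + 4  [with Q=5, P=-2]  = 25; V = -Q + 2*R + 2*P  [with Q=5, R=25, P=-2]  = 41.
Change = 7 − 41 = -34.

-34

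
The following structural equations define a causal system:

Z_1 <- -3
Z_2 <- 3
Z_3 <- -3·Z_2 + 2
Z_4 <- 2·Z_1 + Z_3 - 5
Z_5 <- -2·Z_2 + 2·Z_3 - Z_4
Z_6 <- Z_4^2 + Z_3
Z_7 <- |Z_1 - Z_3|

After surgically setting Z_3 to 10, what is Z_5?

15

do(Z_3=10) replaces the equation Z_3 <- -3·Z_2 + 2 with the constant Z_3 = 10.
Z_4 = 2·Z_1 + Z_3 - 5  [with Z_1=-3, Z_3=10]  = -1
Z_5 = -2·Z_2 + 2·Z_3 - Z_4  [with Z_2=3, Z_3=10, Z_4=-1]  = 15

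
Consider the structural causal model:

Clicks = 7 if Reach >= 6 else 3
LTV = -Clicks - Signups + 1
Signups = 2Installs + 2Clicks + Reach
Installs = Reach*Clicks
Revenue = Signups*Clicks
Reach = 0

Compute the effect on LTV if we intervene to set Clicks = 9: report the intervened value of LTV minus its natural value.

Under do(Clicks=9), the mechanism Clicks = 7 if Reach >= 6 else 3 is discarded; Clicks is fixed at 9.
Installs = Reach*Clicks  [with Reach=0, Clicks=9]  = 0
Signups = 2Installs + 2Clicks + Reach  [with Installs=0, Clicks=9, Reach=0]  = 18
LTV = -Clicks - Signups + 1  [with Clicks=9, Signups=18]  = -26
Without intervention: Clicks = 7 if Reach >= 6 else 3  [with Reach=0]  = 3; Installs = Reach*Clicks  [with Reach=0, Clicks=3]  = 0; Signups = 2Installs + 2Clicks + Reach  [with Installs=0, Clicks=3, Reach=0]  = 6; LTV = -Clicks - Signups + 1  [with Clicks=3, Signups=6]  = -8.
Change = -26 − (-8) = -18.

-18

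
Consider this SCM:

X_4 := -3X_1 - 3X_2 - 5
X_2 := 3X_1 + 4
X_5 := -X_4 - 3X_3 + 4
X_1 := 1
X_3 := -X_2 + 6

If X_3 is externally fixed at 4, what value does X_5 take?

do(X_3=4) replaces the equation X_3 := -X_2 + 6 with the constant X_3 = 4.
X_2 = 3X_1 + 4  [with X_1=1]  = 7
X_4 = -3X_1 - 3X_2 - 5  [with X_1=1, X_2=7]  = -29
X_5 = -X_4 - 3X_3 + 4  [with X_4=-29, X_3=4]  = 21

21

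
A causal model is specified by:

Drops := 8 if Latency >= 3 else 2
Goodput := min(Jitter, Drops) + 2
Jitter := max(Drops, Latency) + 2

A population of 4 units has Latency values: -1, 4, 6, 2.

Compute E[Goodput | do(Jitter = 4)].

5

do(Jitter=4) breaks Jitter's dependence on Latency. With Jitter=4 fixed, Goodput across the units is 4, 6, 6, 4, mean 5.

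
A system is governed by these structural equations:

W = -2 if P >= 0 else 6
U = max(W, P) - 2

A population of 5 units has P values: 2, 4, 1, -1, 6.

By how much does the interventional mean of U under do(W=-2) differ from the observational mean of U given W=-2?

-0.85

The intervention sets W=-2 in all 5 units regardless of P. Recomputing U per unit gives 0, 2, -1, -3, 4; average 0.4.
E[U|W=-2] averages over only the 4 units with W=-2 (P = 2, 4, 1, 6): U = 0, 2, -1, 4, mean 1.25.
Difference = 0.4 − 1.25 = -0.85.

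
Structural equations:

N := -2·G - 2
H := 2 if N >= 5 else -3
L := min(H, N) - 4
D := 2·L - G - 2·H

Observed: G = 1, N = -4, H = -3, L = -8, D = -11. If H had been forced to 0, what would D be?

-17

do(H=0) replaces the equation H := 2 if N >= 5 else -3 with the constant H = 0.
N = -2·G - 2  [with G=1]  = -4
L = min(H, N) - 4  [with H=0, N=-4]  = -8
D = 2·L - G - 2·H  [with L=-8, G=1, H=0]  = -17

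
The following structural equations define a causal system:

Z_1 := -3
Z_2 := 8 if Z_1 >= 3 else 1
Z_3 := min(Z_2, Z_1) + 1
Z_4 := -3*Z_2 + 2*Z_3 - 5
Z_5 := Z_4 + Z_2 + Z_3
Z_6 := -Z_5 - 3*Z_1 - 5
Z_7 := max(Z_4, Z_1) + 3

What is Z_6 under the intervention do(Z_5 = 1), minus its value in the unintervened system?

The intervention breaks the incoming arrows to Z_5: Z_5 := Z_4 + Z_2 + Z_3 no longer applies, and Z_5 = 1.
Z_6 = -Z_5 - 3*Z_1 - 5  [with Z_5=1, Z_1=-3]  = 3
Without intervention: Z_2 = 8 if Z_1 >= 3 else 1  [with Z_1=-3]  = 1; Z_3 = min(Z_2, Z_1) + 1  [with Z_2=1, Z_1=-3]  = -2; Z_4 = -3*Z_2 + 2*Z_3 - 5  [with Z_2=1, Z_3=-2]  = -12; Z_5 = Z_4 + Z_2 + Z_3  [with Z_4=-12, Z_2=1, Z_3=-2]  = -13; Z_6 = -Z_5 - 3*Z_1 - 5  [with Z_5=-13, Z_1=-3]  = 17.
Change = 3 − 17 = -14.

-14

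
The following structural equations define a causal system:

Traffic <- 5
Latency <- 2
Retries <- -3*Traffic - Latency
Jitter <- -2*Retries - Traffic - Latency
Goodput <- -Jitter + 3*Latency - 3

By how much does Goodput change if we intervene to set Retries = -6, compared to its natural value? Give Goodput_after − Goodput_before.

22

do(Retries=-6) replaces the equation Retries <- -3*Traffic - Latency with the constant Retries = -6.
Jitter = -2*Retries - Traffic - Latency  [with Retries=-6, Traffic=5, Latency=2]  = 5
Goodput = -Jitter + 3*Latency - 3  [with Jitter=5, Latency=2]  = -2
Without intervention: Retries = -3*Traffic - Latency  [with Traffic=5, Latency=2]  = -17; Jitter = -2*Retries - Traffic - Latency  [with Retries=-17, Traffic=5, Latency=2]  = 27; Goodput = -Jitter + 3*Latency - 3  [with Jitter=27, Latency=2]  = -24.
Change = -2 − (-24) = 22.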